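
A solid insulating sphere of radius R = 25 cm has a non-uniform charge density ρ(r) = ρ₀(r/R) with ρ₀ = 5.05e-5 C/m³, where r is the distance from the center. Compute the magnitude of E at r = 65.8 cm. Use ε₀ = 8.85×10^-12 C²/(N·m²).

E ≈ 5.15e4 N/C

By spherical symmetry E is radial; choose a Gaussian sphere of radius r = 65.8 cm (r > R, all charge enclosed).
Q_enc = 4π ∫₀^R ρ₀(r'/R)^1 r'² dr' = 4πρ₀R³/4 = 2.479e-6 C.
Gauss's law: E·4πr² = Q_enc/ε₀.
E = |Q_enc|/(4πε₀r²) = (2.479×10^-6)/(4π·8.85×10^-12·(0.658)²) = 5.15×10^4 N/C.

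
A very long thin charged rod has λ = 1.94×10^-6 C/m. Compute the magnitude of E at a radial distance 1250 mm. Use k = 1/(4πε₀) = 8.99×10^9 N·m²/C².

|E| = 2.79×10^4 N/C

Coaxial Gaussian cylinder, radius r = 1250 mm, length L.
Q_enc = λL, so λ_enc = 1.94×10^-6 C/m.
By Gauss's law (flux through the curved wall only), E·2πrL = λ_enc L/ε₀.
E = 2k|λ_enc|/r = 2(8.99×10^9)(1.94×10^-6)/(1.25) = 2.79×10^4 N/C.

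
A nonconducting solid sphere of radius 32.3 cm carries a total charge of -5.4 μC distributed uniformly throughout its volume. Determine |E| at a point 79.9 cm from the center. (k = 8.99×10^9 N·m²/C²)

Symmetry ⇒ E = E(r) r̂. Gaussian sphere of radius r = 79.9 cm (r > R, so the entire charge is enclosed).
Q_enc = -5.4 μC = -5.40e-6 C.
Gauss's law: E·4πr² = Q_enc/ε₀.
E = k|Q_enc|/r² = (8.99×10^9)(5.40×10^-6)/(0.799)² = 7.60e4 N/C.

|E| ≈ 7.60e4 N/C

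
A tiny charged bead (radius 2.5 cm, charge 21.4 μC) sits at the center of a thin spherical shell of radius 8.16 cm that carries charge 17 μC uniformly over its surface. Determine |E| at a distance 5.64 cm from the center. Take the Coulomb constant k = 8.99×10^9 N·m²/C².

Symmetry ⇒ E = E(r) r̂. Gaussian sphere of radius r = 5.64 cm (between the bodies, 2.5 cm < r < 8.16 cm).
The shell at 8.16 cm lies outside the Gaussian surface, so Q_enc = 21.4 μC = 2.14×10^-5 C.
By Gauss's law, ∮E·dA = E·4πr² = Q_enc/ε₀.
E = k|Q_enc|/r² = (8.99×10^9)(2.14×10^-5)/(0.0564)² = 6.05×10^7 N/C.

|E| = 6.05×10^7 N/C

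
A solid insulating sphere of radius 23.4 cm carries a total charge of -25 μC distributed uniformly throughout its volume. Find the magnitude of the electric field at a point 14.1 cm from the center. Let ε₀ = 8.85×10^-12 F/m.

E ≈ 2.47×10^6 V/m

By spherical symmetry E is radial; choose a Gaussian sphere of radius r = 14.1 cm (r < R).
Only the charge within r is enclosed: Q_enc = Q·(r/R)³ = (-25 μC)·(14.1 cm/23.4 cm)³ = -5.47×10^-6 C.
By Gauss's law, ∮E·dA = E·4πr² = Q_enc/ε₀.
E = |Q_enc|/(4πε₀r²) = (5.47×10^-6)/(4π·8.85×10^-12·(0.141)²) = 2.47×10^6 N/C.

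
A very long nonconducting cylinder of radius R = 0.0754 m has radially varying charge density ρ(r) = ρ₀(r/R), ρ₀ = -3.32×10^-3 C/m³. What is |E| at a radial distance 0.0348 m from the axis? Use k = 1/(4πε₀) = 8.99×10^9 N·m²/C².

2.01e6 V/m

By cylindrical symmetry E is radial; use a coaxial Gaussian cylinder of radius 0.0348 m and length L (r < R).
λ_enc = ∫₀^r ρ(r')·2πr' dr' = (2πρ₀/R)·r^3/3 = -3.887e-6 C/m.
Gauss's law: E·2πrL = λ_enc L/ε₀.
E = 2k|λ_enc|/r = 2(8.99×10^9)(3.887e-6)/(0.0348) = 2.01×10^6 N/C.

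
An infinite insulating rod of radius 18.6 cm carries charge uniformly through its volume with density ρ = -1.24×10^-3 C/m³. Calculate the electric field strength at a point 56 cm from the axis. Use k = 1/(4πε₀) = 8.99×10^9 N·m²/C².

By cylindrical symmetry E is radial; use a coaxial Gaussian cylinder of radius 56 cm and length L (r > 18.6 cm, full cross-section enclosed).
λ_enc = ρ·πR² = (-1.24×10^-3)π(0.186)² = -1.348×10^-4 C/m.
Since E is radial and uniform over the curved surface, Φ = E·2πrL = Q_enc/ε₀ = λ_enc L/ε₀.
E = 2k|λ_enc|/r = 2(8.99×10^9)(1.348×10^-4)/(0.56) = 4.33×10^6 N/C.

E ≈ 4.33×10^6 V/m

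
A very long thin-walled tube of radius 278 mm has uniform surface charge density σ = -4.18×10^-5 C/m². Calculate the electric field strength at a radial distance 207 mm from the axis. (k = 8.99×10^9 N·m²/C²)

|E| = 0 V/m

Take a coaxial cylindrical Gaussian surface of radius r = 207 mm and length L (r < 278 mm, inside the shell).
All the surface charge lies outside this cylinder: Q_enc = 0, hence E = 0.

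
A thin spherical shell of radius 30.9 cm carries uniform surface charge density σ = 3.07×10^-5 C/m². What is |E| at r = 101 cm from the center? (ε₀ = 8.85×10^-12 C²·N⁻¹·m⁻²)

3.25e5 N/C

Take a concentric spherical Gaussian surface of radius r = 101 cm (r > 30.9 cm).
The entire shell is enclosed: Q_enc = σ·4πR² = (3.07e-5)·4π·(0.309)² = 3.684×10^-5 C.
Since E is radial and uniform over the Gaussian sphere, Φ = E·4πr² = Q_enc/ε₀.
E = |Q_enc|/(4πε₀r²) = (3.684×10^-5)/(4π·8.85×10^-12·(1.01)²) = 3.25×10^5 N/C.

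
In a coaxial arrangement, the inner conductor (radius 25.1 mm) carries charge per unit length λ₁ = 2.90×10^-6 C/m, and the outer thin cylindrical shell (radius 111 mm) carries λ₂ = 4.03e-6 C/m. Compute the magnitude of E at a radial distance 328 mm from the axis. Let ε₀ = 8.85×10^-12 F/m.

|E| ≈ 3.80×10^5 V/m

Take a coaxial cylindrical Gaussian surface of radius r = 328 mm and length L (r > 111 mm, enclosing both).
λ_enc = λ₁ + λ₂ = (2.90×10^-6) + (4.03×10^-6) = 6.93×10^-6 C/m.
Since E is radial and uniform over the curved surface, Φ = E·2πrL = Q_enc/ε₀ = λ_enc L/ε₀.
E = |λ_enc|/(2πε₀r) = (6.93×10^-6)/(2π·8.85×10^-12·0.328) = 3.80e5 N/C.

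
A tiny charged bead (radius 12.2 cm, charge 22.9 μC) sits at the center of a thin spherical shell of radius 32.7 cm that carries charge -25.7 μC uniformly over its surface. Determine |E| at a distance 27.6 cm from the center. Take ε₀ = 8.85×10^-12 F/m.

|E| = 2.70×10^6 N/C

Take a concentric spherical Gaussian surface of radius r = 27.6 cm (between the bodies, 12.2 cm < r < 32.7 cm).
The shell at 32.7 cm lies outside the Gaussian surface, so Q_enc = 22.9 μC = 2.29×10^-5 C.
Gauss's law: E·4πr² = Q_enc/ε₀.
E = |Q_enc|/(4πε₀r²) = (2.29×10^-5)/(4π·8.85×10^-12·(0.276)²) = 2.70×10^6 N/C.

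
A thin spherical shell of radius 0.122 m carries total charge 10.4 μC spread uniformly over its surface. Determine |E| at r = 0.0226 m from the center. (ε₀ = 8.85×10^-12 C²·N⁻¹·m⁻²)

E = 0 (no enclosed charge)

By spherical symmetry E is radial; choose a Gaussian sphere of radius r = 0.0226 m (inside the shell, r < 0.122 m).
All the charge is outside the Gaussian surface: Q_enc = 0, hence E = 0 everywhere inside the shell.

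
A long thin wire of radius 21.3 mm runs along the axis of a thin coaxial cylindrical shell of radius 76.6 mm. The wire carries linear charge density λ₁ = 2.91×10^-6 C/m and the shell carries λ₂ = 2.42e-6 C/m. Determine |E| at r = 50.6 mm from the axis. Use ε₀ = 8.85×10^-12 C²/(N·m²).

Coaxial Gaussian cylinder, radius r = 50.6 mm, length L (between the conductors, 21.3 mm < r < 76.6 mm).
The shell at 76.6 mm lies outside the Gaussian surface, so λ_enc = λ₁ = 2.91×10^-6 C/m.
By Gauss's law (flux through the curved wall only), E·2πrL = λ_enc L/ε₀.
E = |λ_enc|/(2πε₀r) = (2.91×10^-6)/(2π·8.85×10^-12·0.0506) = 1.03×10^6 N/C.

|E| = 1.03×10^6 N/C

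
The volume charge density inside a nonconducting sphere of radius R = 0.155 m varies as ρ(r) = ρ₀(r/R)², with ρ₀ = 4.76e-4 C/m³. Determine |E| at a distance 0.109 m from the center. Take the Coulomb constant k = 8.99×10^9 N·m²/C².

5.80e5 V/m

Use a concentric Gaussian sphere at r = 0.109 m (r < R).
Q_enc = ∫₀^r ρ(r')·4πr'² dr' = (4πρ₀/R²) ∫₀^r r'^4 dr' = 4πρ₀ r^5/(5·R²) = 7.662×10^-7 C.
By Gauss's law, ∮E·dA = E·4πr² = Q_enc/ε₀.
E = k|Q_enc|/r² = (8.99×10^9)(7.662×10^-7)/(0.109)² = 5.80×10^5 N/C.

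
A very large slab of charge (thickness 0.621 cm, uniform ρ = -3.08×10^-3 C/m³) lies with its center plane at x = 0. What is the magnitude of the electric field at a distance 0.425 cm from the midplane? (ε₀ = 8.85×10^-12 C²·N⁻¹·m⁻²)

|E| = 1.08×10^6 N/C

The point |x| = 0.425 cm lies outside the slab (half-thickness 0.003105 m). A symmetric pillbox spanning the full slab encloses Q_enc = ρ·d·A.
Flux = 2EA ⇒ E = |ρ|d/(2ε₀), independent of distance outside.
E = (3.08×10^-3)(0.00621)/(2·8.85×10^-12) = 1.08e6 N/C.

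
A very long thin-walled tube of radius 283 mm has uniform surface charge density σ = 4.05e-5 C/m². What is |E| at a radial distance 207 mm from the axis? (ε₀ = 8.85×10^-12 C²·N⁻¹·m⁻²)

Choose a coaxial cylinder of radius r = 207 mm (arbitrary length L) as the Gaussian surface (r < 283 mm, inside the shell).
No charge is enclosed, so Gauss's law gives E·2πrL = 0 ⇒ E = 0.

E = 0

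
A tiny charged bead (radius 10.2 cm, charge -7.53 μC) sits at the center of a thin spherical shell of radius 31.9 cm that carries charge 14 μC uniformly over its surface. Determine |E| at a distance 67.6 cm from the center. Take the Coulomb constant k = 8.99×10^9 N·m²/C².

E = 1.27e5 N/C

Take a concentric spherical Gaussian surface of radius r = 67.6 cm (r > 31.9 cm, enclosing both).
Q_enc = (-7.53 μC) + (14 μC) = 6.47e-6 C.
Since E is radial and uniform over the Gaussian sphere, Φ = E·4πr² = Q_enc/ε₀.
E = k|Q_enc|/r² = (8.99×10^9)(6.47×10^-6)/(0.676)² = 1.27e5 N/C.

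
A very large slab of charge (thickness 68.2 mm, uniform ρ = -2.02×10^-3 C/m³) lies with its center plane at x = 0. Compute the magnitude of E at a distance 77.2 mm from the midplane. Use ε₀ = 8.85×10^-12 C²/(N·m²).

E ≈ 7.78×10^6 V/m

The point |x| = 77.2 mm lies outside the slab (half-thickness 0.0341 m). A symmetric pillbox spanning the full slab encloses Q_enc = ρ·d·A.
Flux = 2EA ⇒ E = |ρ|d/(2ε₀), independent of distance outside.
E = (2.02e-3)(0.0682)/(2·8.85×10^-12) = 7.78e6 N/C.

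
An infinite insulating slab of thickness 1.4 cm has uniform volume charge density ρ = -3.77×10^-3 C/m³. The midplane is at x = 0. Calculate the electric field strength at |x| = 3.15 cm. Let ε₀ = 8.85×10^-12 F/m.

The point |x| = 3.15 cm lies outside the slab (half-thickness 0.007 m). A symmetric pillbox spanning the full slab encloses Q_enc = ρ·d·A.
Flux = 2EA ⇒ E = |ρ|d/(2ε₀), independent of distance outside.
E = (3.77×10^-3)(0.014)/(2·8.85×10^-12) = 2.98×10^6 N/C.

|E| = 2.98×10^6 N/C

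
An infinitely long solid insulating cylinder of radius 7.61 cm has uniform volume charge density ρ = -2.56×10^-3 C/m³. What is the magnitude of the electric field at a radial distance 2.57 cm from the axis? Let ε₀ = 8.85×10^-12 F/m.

Coaxial Gaussian cylinder, radius r = 2.57 cm, length L (r < R).
Enclosed charge per unit length: λ_enc = ρ·πr² = (-2.56×10^-3)π(0.0257)² = -5.312×10^-6 C/m.
Gauss's law: E·2πrL = λ_enc L/ε₀.
E = |λ_enc|/(2πε₀r) = (5.312×10^-6)/(2π·8.85×10^-12·0.0257) = 3.72e6 N/C.

E ≈ 3.72e6 V/m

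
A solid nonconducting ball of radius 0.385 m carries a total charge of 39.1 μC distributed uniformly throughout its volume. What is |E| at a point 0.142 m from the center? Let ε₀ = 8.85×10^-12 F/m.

Take a concentric spherical Gaussian surface of radius r = 0.142 m (r < R).
Only the charge within r is enclosed: Q_enc = Q·(r/R)³ = (39.1 μC)·(0.142 m/0.385 m)³ = 1.962×10^-6 C.
Applying ∮E·dA = Q_enc/ε₀ with Φ = E(4πr²):
E = |Q_enc|/(4πε₀r²) = (1.962×10^-6)/(4π·8.85×10^-12·(0.142)²) = 8.75×10^5 N/C.

|E| ≈ 8.75×10^5 N/C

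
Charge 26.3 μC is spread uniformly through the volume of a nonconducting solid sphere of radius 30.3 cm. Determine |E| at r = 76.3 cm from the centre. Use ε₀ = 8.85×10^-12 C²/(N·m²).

4.06×10^5 V/m

By spherical symmetry E is radial; choose a Gaussian sphere of radius r = 76.3 cm (r > R, so the entire charge is enclosed).
Q_enc = 26.3 μC = 2.63×10^-5 C.
Applying ∮E·dA = Q_enc/ε₀ with Φ = E(4πr²):
E = |Q_enc|/(4πε₀r²) = (2.63×10^-5)/(4π·8.85×10^-12·(0.763)²) = 4.06×10^5 N/C.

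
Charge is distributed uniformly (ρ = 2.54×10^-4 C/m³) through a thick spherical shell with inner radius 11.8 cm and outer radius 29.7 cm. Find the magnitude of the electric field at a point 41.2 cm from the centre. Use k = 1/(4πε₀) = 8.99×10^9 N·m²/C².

Symmetry ⇒ E = E(r) r̂. Gaussian sphere of radius r = 41.2 cm (r > 29.7 cm, enclosing the whole shell).
Q_enc = ρ·(4π/3)(b³ − a³) = (2.54e-4)·(4π/3)·((0.297)³ − (0.118)³) = 2.613×10^-5 C.
Applying ∮E·dA = Q_enc/ε₀ with Φ = E(4πr²):
E = k|Q_enc|/r² = (8.99×10^9)(2.613×10^-5)/(0.412)² = 1.38e6 N/C.

E ≈ 1.38e6 V/m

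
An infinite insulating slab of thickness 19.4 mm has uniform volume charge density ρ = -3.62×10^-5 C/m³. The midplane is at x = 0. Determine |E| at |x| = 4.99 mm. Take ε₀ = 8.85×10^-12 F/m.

|E| ≈ 2.04×10^4 N/C

By symmetry E is perpendicular to the slab. A Gaussian pillbox from −4.99 mm to +4.99 mm (face area A) lies entirely within the slab.
Q_enc = ρ·(2x)·A and flux = 2EA, so 2EA = 2ρxA/ε₀ ⇒ E = |ρ|x/ε₀.
E = (3.62×10^-5)(0.00499)/(8.85×10^-12) = 2.04×10^4 N/C.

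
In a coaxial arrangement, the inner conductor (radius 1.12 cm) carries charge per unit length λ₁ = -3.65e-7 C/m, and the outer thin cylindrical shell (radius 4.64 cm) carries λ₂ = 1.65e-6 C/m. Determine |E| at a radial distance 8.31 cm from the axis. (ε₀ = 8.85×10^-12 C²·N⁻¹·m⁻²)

|E| ≈ 2.78×10^5 V/m

Coaxial Gaussian cylinder, radius r = 8.31 cm, length L (r > 4.64 cm, enclosing both).
λ_enc = λ₁ + λ₂ = (-3.65×10^-7) + (1.65e-6) = 1.285×10^-6 C/m.
Gauss's law: E·2πrL = λ_enc L/ε₀.
E = |λ_enc|/(2πε₀r) = (1.285×10^-6)/(2π·8.85×10^-12·0.0831) = 2.78×10^5 N/C.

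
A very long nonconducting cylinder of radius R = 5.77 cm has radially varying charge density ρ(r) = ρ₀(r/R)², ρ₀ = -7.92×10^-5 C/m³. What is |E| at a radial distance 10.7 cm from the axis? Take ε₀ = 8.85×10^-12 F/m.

Coaxial Gaussian cylinder, radius r = 10.7 cm, length L (r > R, full charge per length enclosed).
λ_enc = 2π ∫₀^R ρ₀(r'/R)^2 r' dr' = 2πρ₀R²/4 = -4.142×10^-7 C/m.
Applying ∮E·dA = Q_enc/ε₀ with the end caps contributing no flux:
E = |λ_enc|/(2πε₀r) = (4.142×10^-7)/(2π·8.85×10^-12·0.107) = 6.96×10^4 N/C.

E = 6.96×10^4 N/C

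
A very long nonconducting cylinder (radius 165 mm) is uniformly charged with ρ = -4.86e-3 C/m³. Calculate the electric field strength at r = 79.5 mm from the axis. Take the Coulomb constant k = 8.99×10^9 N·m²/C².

By cylindrical symmetry E is radial; use a coaxial Gaussian cylinder of radius 79.5 mm and length L (r < R).
Charge inside radius r per length L is ρ·πr²·L, so λ_enc = ρπr² = -9.65e-5 C/m.
By Gauss's law (flux through the curved wall only), E·2πrL = λ_enc L/ε₀.
E = 2k|λ_enc|/r = 2(8.99×10^9)(9.65×10^-5)/(0.0795) = 2.18e7 N/C.

|E| ≈ 2.18×10^7 N/C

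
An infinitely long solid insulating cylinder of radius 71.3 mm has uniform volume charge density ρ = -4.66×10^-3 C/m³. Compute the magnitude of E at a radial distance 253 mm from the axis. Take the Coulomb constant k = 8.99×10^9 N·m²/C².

|E| = 5.29e6 N/C

Choose a coaxial cylinder of radius r = 253 mm (arbitrary length L) as the Gaussian surface (r > 71.3 mm, full cross-section enclosed).
λ_enc = ρ·πR² = (-4.66e-3)π(0.0713)² = -7.442×10^-5 C/m.
Gauss's law: E·2πrL = λ_enc L/ε₀.
E = 2k|λ_enc|/r = 2(8.99×10^9)(7.442×10^-5)/(0.253) = 5.29×10^6 N/C.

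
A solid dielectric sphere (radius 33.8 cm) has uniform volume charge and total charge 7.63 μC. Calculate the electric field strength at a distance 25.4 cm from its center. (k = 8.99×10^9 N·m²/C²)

Take a concentric spherical Gaussian surface of radius r = 25.4 cm (r < R).
For a uniform sphere the enclosed fraction is (r/R)³, so Q_enc = (7.63 μC)(0.254/0.338)³ = 3.238×10^-6 C.
Applying ∮E·dA = Q_enc/ε₀ with Φ = E(4πr²):
E = k|Q_enc|/r² = (8.99×10^9)(3.238×10^-6)/(0.254)² = 4.51e5 N/C.

E = 4.51×10^5 N/C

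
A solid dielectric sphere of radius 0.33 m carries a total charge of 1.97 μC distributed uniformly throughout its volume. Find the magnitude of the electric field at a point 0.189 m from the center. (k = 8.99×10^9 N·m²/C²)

Take a concentric spherical Gaussian surface of radius r = 0.189 m (r < R).
Only the charge within r is enclosed: Q_enc = Q·(r/R)³ = (1.97 μC)·(0.189 m/0.33 m)³ = 3.701×10^-7 C.
By Gauss's law, ∮E·dA = E·4πr² = Q_enc/ε₀.
E = k|Q_enc|/r² = (8.99×10^9)(3.701×10^-7)/(0.189)² = 9.31×10^4 N/C.

|E| ≈ 9.31×10^4 N/C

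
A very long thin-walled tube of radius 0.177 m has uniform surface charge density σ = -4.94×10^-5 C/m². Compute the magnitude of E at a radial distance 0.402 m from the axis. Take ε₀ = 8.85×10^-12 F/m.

Take a coaxial cylindrical Gaussian surface of radius r = 0.402 m and length L (r > 0.177 m).
The whole shell is enclosed: λ_enc = σ·2πR = (-4.94×10^-5)·2π·(0.177) = -5.494×10^-5 C/m.
Gauss's law: E·2πrL = λ_enc L/ε₀.
E = |λ_enc|/(2πε₀r) = (5.494×10^-5)/(2π·8.85×10^-12·0.402) = 2.46×10^6 N/C.

E = 2.46×10^6 N/C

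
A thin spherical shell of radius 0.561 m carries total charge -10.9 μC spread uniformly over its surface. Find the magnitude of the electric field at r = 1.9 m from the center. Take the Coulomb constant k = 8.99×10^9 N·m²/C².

By spherical symmetry E is radial; choose a Gaussian sphere of radius r = 1.9 m (r > 0.561 m).
The entire shell is enclosed: Q_enc = -1.09e-5 C.
By Gauss's law, ∮E·dA = E·4πr² = Q_enc/ε₀.
E = k|Q_enc|/r² = (8.99×10^9)(1.09e-5)/(1.9)² = 2.71×10^4 N/C.

2.71e4 N/C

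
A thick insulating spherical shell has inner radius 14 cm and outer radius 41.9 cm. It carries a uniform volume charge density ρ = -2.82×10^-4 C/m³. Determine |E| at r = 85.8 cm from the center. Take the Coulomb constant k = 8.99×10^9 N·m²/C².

Take a concentric spherical Gaussian surface of radius r = 85.8 cm (r > 41.9 cm, enclosing the whole shell).
Q_enc = ρ·(4π/3)(b³ − a³) = (-2.82e-4)·(4π/3)·((0.419)³ − (0.14)³) = -8.365e-5 C.
Gauss's law: E·4πr² = Q_enc/ε₀.
E = k|Q_enc|/r² = (8.99×10^9)(8.365e-5)/(0.858)² = 1.02e6 N/C.

1.02×10^6 N/C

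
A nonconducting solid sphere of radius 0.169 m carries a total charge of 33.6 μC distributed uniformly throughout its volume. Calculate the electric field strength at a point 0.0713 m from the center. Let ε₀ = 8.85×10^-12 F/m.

E ≈ 4.46×10^6 N/C

Symmetry ⇒ E = E(r) r̂. Gaussian sphere of radius r = 0.0713 m (r < R).
For a uniform sphere the enclosed fraction is (r/R)³, so Q_enc = (33.6 μC)(0.0713/0.169)³ = 2.523×10^-6 C.
Since E is radial and uniform over the Gaussian sphere, Φ = E·4πr² = Q_enc/ε₀.
E = |Q_enc|/(4πε₀r²) = (2.523×10^-6)/(4π·8.85×10^-12·(0.0713)²) = 4.46e6 N/C.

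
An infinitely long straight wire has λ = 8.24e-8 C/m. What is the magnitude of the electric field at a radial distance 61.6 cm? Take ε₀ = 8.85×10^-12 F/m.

2.41e3 V/m

By cylindrical symmetry E is radial; use a coaxial Gaussian cylinder of radius 61.6 cm and length L.
Q_enc = λL, so λ_enc = 8.24×10^-8 C/m.
Applying ∮E·dA = Q_enc/ε₀ with the end caps contributing no flux:
E = |λ_enc|/(2πε₀r) = (8.24e-8)/(2π·8.85×10^-12·0.616) = 2.41e3 N/C.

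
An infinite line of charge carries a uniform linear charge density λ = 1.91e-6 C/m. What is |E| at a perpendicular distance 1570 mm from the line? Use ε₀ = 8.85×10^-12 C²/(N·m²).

E = 2.19×10^4 V/m

By cylindrical symmetry E is radial; use a coaxial Gaussian cylinder of radius 1570 mm and length L.
Q_enc = λL, so λ_enc = 1.91×10^-6 C/m.
Since E is radial and uniform over the curved surface, Φ = E·2πrL = Q_enc/ε₀ = λ_enc L/ε₀.
E = |λ_enc|/(2πε₀r) = (1.91e-6)/(2π·8.85×10^-12·1.57) = 2.19×10^4 N/C.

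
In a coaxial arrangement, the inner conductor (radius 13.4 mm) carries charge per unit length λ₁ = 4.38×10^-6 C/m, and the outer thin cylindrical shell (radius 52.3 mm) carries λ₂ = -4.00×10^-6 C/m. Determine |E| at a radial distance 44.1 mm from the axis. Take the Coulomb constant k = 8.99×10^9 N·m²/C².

|E| = 1.79e6 N/C

By cylindrical symmetry E is radial; use a coaxial Gaussian cylinder of radius 44.1 mm and length L (between the conductors, 13.4 mm < r < 52.3 mm).
The shell at 52.3 mm lies outside the Gaussian surface, so λ_enc = λ₁ = 4.38e-6 C/m.
Gauss's law: E·2πrL = λ_enc L/ε₀.
E = 2k|λ_enc|/r = 2(8.99×10^9)(4.38e-6)/(0.0441) = 1.79×10^6 N/C.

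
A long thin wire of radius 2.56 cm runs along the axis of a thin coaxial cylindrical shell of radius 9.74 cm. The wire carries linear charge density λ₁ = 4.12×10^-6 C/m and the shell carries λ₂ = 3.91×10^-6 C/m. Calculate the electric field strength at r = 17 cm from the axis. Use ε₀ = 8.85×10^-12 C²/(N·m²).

Coaxial Gaussian cylinder, radius r = 17 cm, length L (r > 9.74 cm, enclosing both).
λ_enc = λ₁ + λ₂ = (4.12×10^-6) + (3.91×10^-6) = 8.03×10^-6 C/m.
By Gauss's law (flux through the curved wall only), E·2πrL = λ_enc L/ε₀.
E = |λ_enc|/(2πε₀r) = (8.03×10^-6)/(2π·8.85×10^-12·0.17) = 8.49×10^5 N/C.

8.49×10^5 N/C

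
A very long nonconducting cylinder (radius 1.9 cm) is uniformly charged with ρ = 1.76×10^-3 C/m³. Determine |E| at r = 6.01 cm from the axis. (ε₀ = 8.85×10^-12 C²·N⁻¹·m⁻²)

5.97×10^5 V/m

By cylindrical symmetry E is radial; use a coaxial Gaussian cylinder of radius 6.01 cm and length L (r > 1.9 cm, full cross-section enclosed).
λ_enc = ρ·πR² = (1.76×10^-3)π(0.019)² = 1.996×10^-6 C/m.
Applying ∮E·dA = Q_enc/ε₀ with the end caps contributing no flux:
E = |λ_enc|/(2πε₀r) = (1.996×10^-6)/(2π·8.85×10^-12·0.0601) = 5.97×10^5 N/C.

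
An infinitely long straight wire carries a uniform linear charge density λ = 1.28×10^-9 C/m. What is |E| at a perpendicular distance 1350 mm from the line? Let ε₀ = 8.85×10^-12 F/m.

|E| = 17.1 N/C

Coaxial Gaussian cylinder, radius r = 1350 mm, length L.
Q_enc = λL, so λ_enc = 1.28×10^-9 C/m.
Gauss's law: E·2πrL = λ_enc L/ε₀.
E = |λ_enc|/(2πε₀r) = (1.28e-9)/(2π·8.85×10^-12·1.35) = 17.1 N/C.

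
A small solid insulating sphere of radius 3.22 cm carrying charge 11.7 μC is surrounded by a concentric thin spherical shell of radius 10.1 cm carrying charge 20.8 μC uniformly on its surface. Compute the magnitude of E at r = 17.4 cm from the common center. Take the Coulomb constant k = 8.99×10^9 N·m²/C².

E = 9.65e6 V/m

By spherical symmetry E is radial; choose a Gaussian sphere of radius r = 17.4 cm (r > 10.1 cm, enclosing both).
Q_enc = (11.7 μC) + (20.8 μC) = 3.25×10^-5 C.
By Gauss's law, ∮E·dA = E·4πr² = Q_enc/ε₀.
E = k|Q_enc|/r² = (8.99×10^9)(3.25×10^-5)/(0.174)² = 9.65×10^6 N/C.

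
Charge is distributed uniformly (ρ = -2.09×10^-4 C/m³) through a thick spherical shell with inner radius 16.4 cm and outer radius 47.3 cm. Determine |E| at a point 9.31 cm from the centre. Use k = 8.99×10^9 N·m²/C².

Symmetry ⇒ E = E(r) r̂. Gaussian sphere of radius r = 9.31 cm (r < 16.4 cm, inside the empty cavity).
Q_enc = 0 (all charge lies at larger r); Gauss's law gives E = 0.

E = 0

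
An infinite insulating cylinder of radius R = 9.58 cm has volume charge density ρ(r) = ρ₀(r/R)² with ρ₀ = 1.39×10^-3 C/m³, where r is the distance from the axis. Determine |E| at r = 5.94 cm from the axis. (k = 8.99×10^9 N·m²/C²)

E = 8.97×10^5 V/m

Take a coaxial cylindrical Gaussian surface of radius r = 5.94 cm and length L (r < R).
Integrating ρ over the cross-section to radius r: λ_enc = (2πρ₀/R²) ∫₀^r r'^3 dr' = 2πρ₀ r^4/(4·R²) = 2.962e-6 C/m.
Gauss's law: E·2πrL = λ_enc L/ε₀.
E = 2k|λ_enc|/r = 2(8.99×10^9)(2.962e-6)/(0.0594) = 8.97×10^5 N/C.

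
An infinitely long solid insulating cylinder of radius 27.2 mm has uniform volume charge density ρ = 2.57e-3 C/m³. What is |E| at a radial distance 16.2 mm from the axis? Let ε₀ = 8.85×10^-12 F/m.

Choose a coaxial cylinder of radius r = 16.2 mm (arbitrary length L) as the Gaussian surface (r < R).
Enclosed charge per unit length: λ_enc = ρ·πr² = (2.57×10^-3)π(0.0162)² = 2.119e-6 C/m.
Applying ∮E·dA = Q_enc/ε₀ with the end caps contributing no flux:
E = |λ_enc|/(2πε₀r) = (2.119e-6)/(2π·8.85×10^-12·0.0162) = 2.35×10^6 N/C.

2.35×10^6 V/m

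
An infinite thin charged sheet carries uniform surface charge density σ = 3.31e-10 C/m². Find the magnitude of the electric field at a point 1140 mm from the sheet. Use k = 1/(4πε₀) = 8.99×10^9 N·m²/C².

The symmetry is planar: E is normal to the sheet and the same magnitude on both sides. Take a pillbox straddling the sheet with end-cap area A.
Only the two end caps contribute flux: Φ = 2EA. With Q_enc = σA, Gauss's law gives E = |σ|/(2ε₀).
E = 2πk|σ| = 2π(8.99×10^9)(3.31×10^-10) = 18.7 N/C.

18.7 N/C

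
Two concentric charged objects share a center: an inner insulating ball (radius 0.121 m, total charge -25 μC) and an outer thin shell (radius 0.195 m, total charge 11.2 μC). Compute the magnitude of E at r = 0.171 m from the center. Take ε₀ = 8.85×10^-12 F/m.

Take a concentric spherical Gaussian surface of radius r = 0.171 m (between the bodies, 0.121 m < r < 0.195 m).
Only the inner charge is enclosed; the outer shell contributes nothing inside itself. Q_enc = -25 μC = -2.50e-5 C.
Gauss's law: E·4πr² = Q_enc/ε₀.
E = |Q_enc|/(4πε₀r²) = (2.50×10^-5)/(4π·8.85×10^-12·(0.171)²) = 7.69e6 N/C.

|E| = 7.69×10^6 V/m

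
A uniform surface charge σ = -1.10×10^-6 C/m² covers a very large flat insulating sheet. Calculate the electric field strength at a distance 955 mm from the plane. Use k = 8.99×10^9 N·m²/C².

|E| ≈ 6.21×10^4 N/C

Choose a cylindrical pillbox piercing the sheet, end faces (area A) parallel to it.
Only the two end caps contribute flux: Φ = 2EA. With Q_enc = σA, Gauss's law gives E = |σ|/(2ε₀).
E = 2πk|σ| = 2π(8.99×10^9)(1.10×10^-6) = 6.21×10^4 N/C.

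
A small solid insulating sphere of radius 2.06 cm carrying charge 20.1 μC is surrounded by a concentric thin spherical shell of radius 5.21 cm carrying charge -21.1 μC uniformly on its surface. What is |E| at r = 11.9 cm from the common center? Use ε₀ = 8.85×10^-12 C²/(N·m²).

|E| ≈ 6.35×10^5 N/C

Use a concentric Gaussian sphere at r = 11.9 cm (r > 5.21 cm, enclosing both).
Q_enc = (20.1 μC) + (-21.1 μC) = -1.00×10^-6 C.
Gauss's law: E·4πr² = Q_enc/ε₀.
E = |Q_enc|/(4πε₀r²) = (1.00e-6)/(4π·8.85×10^-12·(0.119)²) = 6.35e5 N/C.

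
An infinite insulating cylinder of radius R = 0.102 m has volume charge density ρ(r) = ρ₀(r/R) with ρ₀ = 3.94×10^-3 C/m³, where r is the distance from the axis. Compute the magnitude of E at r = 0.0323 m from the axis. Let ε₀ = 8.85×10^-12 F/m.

E ≈ 1.52×10^6 N/C

Choose a coaxial cylinder of radius r = 0.0323 m (arbitrary length L) as the Gaussian surface (r < R).
λ_enc = ∫₀^r ρ(r')·2πr' dr' = (2πρ₀/R)·r^3/3 = 2.726e-6 C/m.
Since E is radial and uniform over the curved surface, Φ = E·2πrL = Q_enc/ε₀ = λ_enc L/ε₀.
E = |λ_enc|/(2πε₀r) = (2.726e-6)/(2π·8.85×10^-12·0.0323) = 1.52×10^6 N/C.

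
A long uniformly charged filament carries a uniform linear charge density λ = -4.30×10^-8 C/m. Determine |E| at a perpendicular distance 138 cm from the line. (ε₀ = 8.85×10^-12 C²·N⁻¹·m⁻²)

Coaxial Gaussian cylinder, radius r = 138 cm, length L.
Q_enc = λL, so λ_enc = -4.30e-8 C/m.
Applying ∮E·dA = Q_enc/ε₀ with the end caps contributing no flux:
E = |λ_enc|/(2πε₀r) = (4.30e-8)/(2π·8.85×10^-12·1.38) = 560 N/C.

E = 560 N/C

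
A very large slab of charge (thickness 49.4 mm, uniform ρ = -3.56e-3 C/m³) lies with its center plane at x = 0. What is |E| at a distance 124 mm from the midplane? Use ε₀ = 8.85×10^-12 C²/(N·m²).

The point |x| = 124 mm lies outside the slab (half-thickness 0.0247 m). A symmetric pillbox spanning the full slab encloses Q_enc = ρ·d·A.
Flux = 2EA ⇒ E = |ρ|d/(2ε₀), independent of distance outside.
E = (3.56e-3)(0.0494)/(2·8.85×10^-12) = 9.94×10^6 N/C.

E ≈ 9.94e6 N/C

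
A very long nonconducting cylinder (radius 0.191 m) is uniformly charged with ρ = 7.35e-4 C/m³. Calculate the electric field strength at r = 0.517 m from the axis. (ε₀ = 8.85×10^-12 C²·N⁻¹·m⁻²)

|E| ≈ 2.93×10^6 V/m

By cylindrical symmetry E is radial; use a coaxial Gaussian cylinder of radius 0.517 m and length L (r > 0.191 m, full cross-section enclosed).
λ_enc = ρ·πR² = (7.35e-4)π(0.191)² = 8.424×10^-5 C/m.
Applying ∮E·dA = Q_enc/ε₀ with the end caps contributing no flux:
E = |λ_enc|/(2πε₀r) = (8.424×10^-5)/(2π·8.85×10^-12·0.517) = 2.93×10^6 N/C.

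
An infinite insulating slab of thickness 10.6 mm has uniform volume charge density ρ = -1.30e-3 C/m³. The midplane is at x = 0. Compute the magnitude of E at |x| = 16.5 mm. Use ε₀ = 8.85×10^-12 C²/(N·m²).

7.79×10^5 V/m

The point |x| = 16.5 mm lies outside the slab (half-thickness 0.0053 m). A symmetric pillbox spanning the full slab encloses Q_enc = ρ·d·A.
Flux = 2EA ⇒ E = |ρ|d/(2ε₀), independent of distance outside.
E = (1.30e-3)(0.0106)/(2·8.85×10^-12) = 7.79×10^5 N/C.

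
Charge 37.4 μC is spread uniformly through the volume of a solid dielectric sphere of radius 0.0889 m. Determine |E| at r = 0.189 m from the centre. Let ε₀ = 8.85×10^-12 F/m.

E = 9.41×10^6 V/m

By spherical symmetry E is radial; choose a Gaussian sphere of radius r = 0.189 m (r > R, so the entire charge is enclosed).
Q_enc = 37.4 μC = 3.74×10^-5 C.
Since E is radial and uniform over the Gaussian sphere, Φ = E·4πr² = Q_enc/ε₀.
E = |Q_enc|/(4πε₀r²) = (3.74e-5)/(4π·8.85×10^-12·(0.189)²) = 9.41×10^6 N/C.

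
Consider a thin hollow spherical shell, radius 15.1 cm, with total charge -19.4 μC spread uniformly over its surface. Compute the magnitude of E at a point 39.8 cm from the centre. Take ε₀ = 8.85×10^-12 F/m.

Take a concentric spherical Gaussian surface of radius r = 39.8 cm (r > 15.1 cm).
The entire shell is enclosed: Q_enc = -1.94e-5 C.
Applying ∮E·dA = Q_enc/ε₀ with Φ = E(4πr²):
E = |Q_enc|/(4πε₀r²) = (1.94e-5)/(4π·8.85×10^-12·(0.398)²) = 1.10×10^6 N/C.

1.10e6 V/m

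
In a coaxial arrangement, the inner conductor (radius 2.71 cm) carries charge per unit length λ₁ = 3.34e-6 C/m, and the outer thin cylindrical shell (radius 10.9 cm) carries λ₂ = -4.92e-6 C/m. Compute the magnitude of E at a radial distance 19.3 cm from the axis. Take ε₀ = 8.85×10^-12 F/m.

E = 1.47×10^5 V/m

By cylindrical symmetry E is radial; use a coaxial Gaussian cylinder of radius 19.3 cm and length L (r > 10.9 cm, enclosing both).
λ_enc = λ₁ + λ₂ = (3.34×10^-6) + (-4.92e-6) = -1.58e-6 C/m.
Applying ∮E·dA = Q_enc/ε₀ with the end caps contributing no flux:
E = |λ_enc|/(2πε₀r) = (1.58×10^-6)/(2π·8.85×10^-12·0.193) = 1.47e5 N/C.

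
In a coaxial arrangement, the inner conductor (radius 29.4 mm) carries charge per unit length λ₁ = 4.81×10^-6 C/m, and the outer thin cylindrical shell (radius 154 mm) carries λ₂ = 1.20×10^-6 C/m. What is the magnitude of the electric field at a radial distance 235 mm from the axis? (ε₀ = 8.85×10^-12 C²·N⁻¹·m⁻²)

E = 4.60e5 V/m

Choose a coaxial cylinder of radius r = 235 mm (arbitrary length L) as the Gaussian surface (r > 154 mm, enclosing both).
λ_enc = λ₁ + λ₂ = (4.81e-6) + (1.20×10^-6) = 6.01×10^-6 C/m.
By Gauss's law (flux through the curved wall only), E·2πrL = λ_enc L/ε₀.
E = |λ_enc|/(2πε₀r) = (6.01×10^-6)/(2π·8.85×10^-12·0.235) = 4.60e5 N/C.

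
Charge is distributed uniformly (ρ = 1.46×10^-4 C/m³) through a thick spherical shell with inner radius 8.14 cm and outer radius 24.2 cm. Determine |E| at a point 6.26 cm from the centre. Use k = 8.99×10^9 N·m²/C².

Symmetry ⇒ E = E(r) r̂. Gaussian sphere of radius r = 6.26 cm (r < 8.14 cm, inside the empty cavity).
No charge is enclosed, so by Gauss's law E·4πr² = 0 ⇒ E = 0.

E = 0 (no enclosed charge)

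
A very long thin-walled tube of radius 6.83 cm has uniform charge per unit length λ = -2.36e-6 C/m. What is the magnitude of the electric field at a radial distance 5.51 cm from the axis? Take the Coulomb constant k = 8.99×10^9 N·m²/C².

Take a coaxial cylindrical Gaussian surface of radius r = 5.51 cm and length L (r < 6.83 cm, inside the shell).
All the surface charge lies outside this cylinder: Q_enc = 0, hence E = 0.

E = 0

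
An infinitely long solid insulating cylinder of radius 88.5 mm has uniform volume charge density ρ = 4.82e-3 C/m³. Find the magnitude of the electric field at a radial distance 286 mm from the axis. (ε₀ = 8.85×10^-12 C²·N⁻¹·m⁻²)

Coaxial Gaussian cylinder, radius r = 286 mm, length L (r > 88.5 mm, full cross-section enclosed).
λ_enc = ρ·πR² = (4.82×10^-3)π(0.0885)² = 1.186×10^-4 C/m.
By Gauss's law (flux through the curved wall only), E·2πrL = λ_enc L/ε₀.
E = |λ_enc|/(2πε₀r) = (1.186×10^-4)/(2π·8.85×10^-12·0.286) = 7.46×10^6 N/C.

|E| = 7.46×10^6 N/C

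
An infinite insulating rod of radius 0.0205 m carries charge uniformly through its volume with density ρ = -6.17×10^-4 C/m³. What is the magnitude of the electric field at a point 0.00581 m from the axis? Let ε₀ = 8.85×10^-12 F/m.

E ≈ 2.03×10^5 N/C

Choose a coaxial cylinder of radius r = 0.00581 m (arbitrary length L) as the Gaussian surface (r < R).
Charge inside radius r per length L is ρ·πr²·L, so λ_enc = ρπr² = -6.543×10^-8 C/m.
Applying ∮E·dA = Q_enc/ε₀ with the end caps contributing no flux:
E = |λ_enc|/(2πε₀r) = (6.543×10^-8)/(2π·8.85×10^-12·0.00581) = 2.03×10^5 N/C.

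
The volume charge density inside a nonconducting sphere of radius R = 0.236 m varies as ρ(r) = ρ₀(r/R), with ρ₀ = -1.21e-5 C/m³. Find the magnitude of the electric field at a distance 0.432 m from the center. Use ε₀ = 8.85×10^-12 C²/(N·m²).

E = 2.41×10^4 V/m

Use a concentric Gaussian sphere at r = 0.432 m (r > R, all charge enclosed).
Q_enc = 4π ∫₀^R ρ₀(r'/R)^1 r'² dr' = 4πρ₀R³/4 = -4.997e-7 C.
By Gauss's law, ∮E·dA = E·4πr² = Q_enc/ε₀.
E = |Q_enc|/(4πε₀r²) = (4.997×10^-7)/(4π·8.85×10^-12·(0.432)²) = 2.41×10^4 N/C.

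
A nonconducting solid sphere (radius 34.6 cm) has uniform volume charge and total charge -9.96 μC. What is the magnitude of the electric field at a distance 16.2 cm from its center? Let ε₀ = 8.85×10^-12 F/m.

|E| ≈ 3.50×10^5 N/C

Take a concentric spherical Gaussian surface of radius r = 16.2 cm (r < R).
Only the charge within r is enclosed: Q_enc = Q·(r/R)³ = (-9.96 μC)·(16.2 cm/34.6 cm)³ = -1.022×10^-6 C.
Applying ∮E·dA = Q_enc/ε₀ with Φ = E(4πr²):
E = |Q_enc|/(4πε₀r²) = (1.022e-6)/(4π·8.85×10^-12·(0.162)²) = 3.50×10^5 N/C.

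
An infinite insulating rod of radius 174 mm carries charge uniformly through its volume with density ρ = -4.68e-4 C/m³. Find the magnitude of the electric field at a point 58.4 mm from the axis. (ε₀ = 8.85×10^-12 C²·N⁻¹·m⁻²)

Choose a coaxial cylinder of radius r = 58.4 mm (arbitrary length L) as the Gaussian surface (r < R).
Charge inside radius r per length L is ρ·πr²·L, so λ_enc = ρπr² = -5.014e-6 C/m.
Applying ∮E·dA = Q_enc/ε₀ with the end caps contributing no flux:
E = |λ_enc|/(2πε₀r) = (5.014e-6)/(2π·8.85×10^-12·0.0584) = 1.54×10^6 N/C.

1.54×10^6 V/m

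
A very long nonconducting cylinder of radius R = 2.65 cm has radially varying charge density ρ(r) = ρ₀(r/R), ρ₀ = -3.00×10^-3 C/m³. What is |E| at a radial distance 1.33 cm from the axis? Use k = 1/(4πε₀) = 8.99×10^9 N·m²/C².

Choose a coaxial cylinder of radius r = 1.33 cm (arbitrary length L) as the Gaussian surface (r < R).
λ_enc = ∫₀^r ρ(r')·2πr' dr' = (2πρ₀/R)·r^3/3 = -5.578×10^-7 C/m.
By Gauss's law (flux through the curved wall only), E·2πrL = λ_enc L/ε₀.
E = 2k|λ_enc|/r = 2(8.99×10^9)(5.578e-7)/(0.0133) = 7.54×10^5 N/C.

|E| ≈ 7.54×10^5 N/C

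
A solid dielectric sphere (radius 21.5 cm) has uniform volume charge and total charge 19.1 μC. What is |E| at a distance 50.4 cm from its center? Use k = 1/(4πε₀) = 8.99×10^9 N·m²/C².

By spherical symmetry E is radial; choose a Gaussian sphere of radius r = 50.4 cm (r > R, so the entire charge is enclosed).
Q_enc = 19.1 μC = 1.91e-5 C.
Since E is radial and uniform over the Gaussian sphere, Φ = E·4πr² = Q_enc/ε₀.
E = k|Q_enc|/r² = (8.99×10^9)(1.91×10^-5)/(0.504)² = 6.76e5 N/C.

|E| = 6.76×10^5 N/C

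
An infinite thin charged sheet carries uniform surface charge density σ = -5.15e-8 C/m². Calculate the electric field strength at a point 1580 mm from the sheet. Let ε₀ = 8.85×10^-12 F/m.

The symmetry is planar: E is normal to the sheet and the same magnitude on both sides. Take a pillbox straddling the sheet with end-cap area A.
Only the two end caps contribute flux: Φ = 2EA. With Q_enc = σA, Gauss's law gives E = |σ|/(2ε₀).
E = |σ|/(2ε₀) = (5.15e-8)/(2·8.85×10^-12) = 2.91×10^3 N/C.

E = 2.91×10^3 N/C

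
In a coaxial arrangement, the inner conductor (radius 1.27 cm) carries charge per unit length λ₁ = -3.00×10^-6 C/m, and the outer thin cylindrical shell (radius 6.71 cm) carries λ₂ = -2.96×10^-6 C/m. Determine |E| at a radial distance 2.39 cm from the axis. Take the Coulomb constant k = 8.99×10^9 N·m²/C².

Take a coaxial cylindrical Gaussian surface of radius r = 2.39 cm and length L (between the conductors, 1.27 cm < r < 6.71 cm).
Only the inner wire is enclosed; the outer shell contributes nothing inside itself. λ_enc = λ₁ = -3.00e-6 C/m.
Gauss's law: E·2πrL = λ_enc L/ε₀.
E = 2k|λ_enc|/r = 2(8.99×10^9)(3.00×10^-6)/(0.0239) = 2.26×10^6 N/C.

E = 2.26e6 V/m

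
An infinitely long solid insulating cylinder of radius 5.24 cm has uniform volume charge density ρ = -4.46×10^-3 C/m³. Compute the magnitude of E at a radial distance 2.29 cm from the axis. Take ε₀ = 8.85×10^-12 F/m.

Take a coaxial cylindrical Gaussian surface of radius r = 2.29 cm and length L (r < R).
Enclosed charge per unit length: λ_enc = ρ·πr² = (-4.46e-3)π(0.0229)² = -7.348×10^-6 C/m.
By Gauss's law (flux through the curved wall only), E·2πrL = λ_enc L/ε₀.
E = |λ_enc|/(2πε₀r) = (7.348×10^-6)/(2π·8.85×10^-12·0.0229) = 5.77×10^6 N/C.

5.77e6 N/C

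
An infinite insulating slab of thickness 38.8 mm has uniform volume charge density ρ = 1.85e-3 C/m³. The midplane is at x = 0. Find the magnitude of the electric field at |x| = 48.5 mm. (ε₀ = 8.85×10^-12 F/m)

|E| = 4.06×10^6 N/C

The point |x| = 48.5 mm lies outside the slab (half-thickness 0.0194 m). A symmetric pillbox spanning the full slab encloses Q_enc = ρ·d·A.
Flux = 2EA ⇒ E = |ρ|d/(2ε₀), independent of distance outside.
E = (1.85×10^-3)(0.0388)/(2·8.85×10^-12) = 4.06e6 N/C.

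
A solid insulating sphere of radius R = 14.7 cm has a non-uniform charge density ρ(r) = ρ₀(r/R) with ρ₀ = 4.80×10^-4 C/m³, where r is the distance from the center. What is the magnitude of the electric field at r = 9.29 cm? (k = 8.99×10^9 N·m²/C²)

|E| ≈ 7.96×10^5 V/m

Use a concentric Gaussian sphere at r = 9.29 cm (r < R).
Integrate the density: Q_enc = 4π ∫₀^r ρ₀(r'/R)^1 r'² dr' = 4πρ₀ r^4/(4·R) = 7.641×10^-7 C.
Gauss's law: E·4πr² = Q_enc/ε₀.
E = k|Q_enc|/r² = (8.99×10^9)(7.641e-7)/(0.0929)² = 7.96e5 N/C.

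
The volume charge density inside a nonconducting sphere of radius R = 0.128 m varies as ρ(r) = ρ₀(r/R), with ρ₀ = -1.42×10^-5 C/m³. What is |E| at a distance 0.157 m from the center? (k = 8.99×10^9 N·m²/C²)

Symmetry ⇒ E = E(r) r̂. Gaussian sphere of radius r = 0.157 m (r > R, all charge enclosed).
Q_enc = 4π ∫₀^R ρ₀(r'/R)^1 r'² dr' = 4πρ₀R³/4 = -9.356×10^-8 C.
Gauss's law: E·4πr² = Q_enc/ε₀.
E = k|Q_enc|/r² = (8.99×10^9)(9.356e-8)/(0.157)² = 3.41×10^4 N/C.

3.41e4 N/C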